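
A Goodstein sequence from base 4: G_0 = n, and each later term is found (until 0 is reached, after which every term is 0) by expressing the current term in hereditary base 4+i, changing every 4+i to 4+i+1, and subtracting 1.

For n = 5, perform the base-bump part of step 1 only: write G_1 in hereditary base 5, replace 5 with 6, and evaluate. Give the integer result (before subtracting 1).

[0] 5 ≡ 4 + 1 (base 4). Lift 5: 6. −1: 5.
[1] 5 ≡ 5 (base 5). Lift 6: 6. −1: 5.

6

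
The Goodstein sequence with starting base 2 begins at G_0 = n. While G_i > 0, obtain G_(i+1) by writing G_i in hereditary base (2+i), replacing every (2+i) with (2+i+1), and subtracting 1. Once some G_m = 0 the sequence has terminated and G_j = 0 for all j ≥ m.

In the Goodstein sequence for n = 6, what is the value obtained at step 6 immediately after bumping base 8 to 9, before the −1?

332148

i=0: 6 = 2^2 + 2 (b=2); 2→3: 3^3 + 3 = 30; 30−1 = 29
i=1: 29 = 3^3 + 2 (b=3); 3→4: 4^4 + 2 = 258; 258−1 = 257
i=2: 257 = 4^4 + 1 (b=4); 4→5: 5^5 + 1 = 3126; 3126−1 = 3125
i=3: 3125 = 5^5 (b=5); 5→6: 6^6 = 46656; 46656−1 = 46655
i=4: 46655 = 5·6^5 + 5·6^4 + 5·6^3 + 5·6^2 + 5·6 + 5 (b=6); 6→7: 5·7^5 + 5·7^4 + 5·7^3 + 5·7^2 + 5·7 + 5 = 98040; 98040−1 = 98039
i=5: 98039 = 5·7^5 + 5·7^4 + 5·7^3 + 5·7^2 + 5·7 + 4 (b=7); 7→8: 5·8^5 + 5·8^4 + 5·8^3 + 5·8^2 + 5·8 + 4 = 187244; 187244−1 = 187243
i=6: 187243 = 5·8^5 + 5·8^4 + 5·8^3 + 5·8^2 + 5·8 + 3 (b=8); 8→9: 5·9^5 + 5·9^4 + 5·9^3 + 5·9^2 + 5·9 + 3 = 332148; 332148−1 = 332147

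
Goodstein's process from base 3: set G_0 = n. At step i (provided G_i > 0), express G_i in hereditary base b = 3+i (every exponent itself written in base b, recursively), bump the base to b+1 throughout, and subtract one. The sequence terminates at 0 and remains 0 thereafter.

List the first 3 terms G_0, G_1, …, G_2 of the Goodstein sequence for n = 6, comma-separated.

6 —HB3→ 2·3 —bump→ 2·4 = 8 —(−1)→ 7
7 —HB4→ 4 + 3 —bump→ 5 + 3 = 8 —(−1)→ 7

6, 7, 7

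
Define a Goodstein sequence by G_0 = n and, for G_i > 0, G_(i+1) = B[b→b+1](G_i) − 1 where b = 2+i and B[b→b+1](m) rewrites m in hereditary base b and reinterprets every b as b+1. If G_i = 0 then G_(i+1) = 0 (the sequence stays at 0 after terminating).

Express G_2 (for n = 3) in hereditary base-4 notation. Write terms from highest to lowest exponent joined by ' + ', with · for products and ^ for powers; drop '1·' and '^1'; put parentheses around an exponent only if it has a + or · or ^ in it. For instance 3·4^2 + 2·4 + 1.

3

G_0=3  [base 2] 2 + 1  →[2↦3]→  3 + 1 = 4  −1 ⇒ G_1=3
G_1=3  [base 3] 3  →[3↦4]→  4 = 4  −1 ⇒ G_2=3
G_2=3  [base 4] 3  →[4↦5]→  3 = 3  −1 ⇒ G_3=2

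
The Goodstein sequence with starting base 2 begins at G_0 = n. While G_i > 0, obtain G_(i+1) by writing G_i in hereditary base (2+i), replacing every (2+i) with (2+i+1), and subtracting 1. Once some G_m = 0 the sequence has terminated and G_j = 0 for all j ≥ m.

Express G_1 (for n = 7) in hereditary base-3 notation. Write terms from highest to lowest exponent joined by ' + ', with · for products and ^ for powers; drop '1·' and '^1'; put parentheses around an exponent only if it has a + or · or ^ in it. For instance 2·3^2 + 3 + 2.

7 —HB2→ 2^2 + 2 + 1 —bump→ 3^3 + 3 + 1 = 31 —(−1)→ 30
30 —HB3→ 3^3 + 3 —bump→ 4^4 + 4 = 260 —(−1)→ 259

3^3 + 3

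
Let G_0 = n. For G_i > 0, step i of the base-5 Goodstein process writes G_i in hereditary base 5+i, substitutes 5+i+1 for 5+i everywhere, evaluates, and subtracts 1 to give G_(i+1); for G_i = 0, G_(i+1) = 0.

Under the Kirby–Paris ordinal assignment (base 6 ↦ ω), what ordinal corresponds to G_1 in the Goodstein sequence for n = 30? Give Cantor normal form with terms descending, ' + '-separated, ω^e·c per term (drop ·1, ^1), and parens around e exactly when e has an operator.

ω^2 + 5

G_0=30  [base 5] 5^2 + 5  →[5↦6]→  6^2 + 6 = 42  −1 ⇒ G_1=41
G_1=41  [base 6] 6^2 + 5  →[6↦7]→  7^2 + 5 = 54  −1 ⇒ G_2=53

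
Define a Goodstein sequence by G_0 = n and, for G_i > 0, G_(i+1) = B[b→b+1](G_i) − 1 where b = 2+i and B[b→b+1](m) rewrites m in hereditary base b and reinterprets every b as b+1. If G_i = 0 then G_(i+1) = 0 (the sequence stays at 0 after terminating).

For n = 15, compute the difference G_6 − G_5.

[0] 15 ≡ 2^(2 + 1) + 2^2 + 2 + 1 (base 2). Lift 3: 112. −1: 111.
[1] 111 ≡ 3^(3 + 1) + 3^3 + 3 (base 3). Lift 4: 1284. −1: 1283.
[2] 1283 ≡ 4^(4 + 1) + 4^4 + 3 (base 4). Lift 5: 18753. −1: 18752.
[3] 18752 ≡ 5^(5 + 1) + 5^5 + 2 (base 5). Lift 6: 326594. −1: 326593.
[4] 326593 ≡ 6^(6 + 1) + 6^6 + 1 (base 6). Lift 7: 6588345. −1: 6588344.
[5] 6588344 ≡ 7^(7 + 1) + 7^7 (base 7). Lift 8: 150994944. −1: 150994943.

144406599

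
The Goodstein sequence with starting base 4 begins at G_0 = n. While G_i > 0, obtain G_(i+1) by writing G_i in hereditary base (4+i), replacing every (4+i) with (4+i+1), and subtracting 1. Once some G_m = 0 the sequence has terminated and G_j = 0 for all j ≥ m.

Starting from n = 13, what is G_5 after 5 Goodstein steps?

base 4: 13 = 3·4 + 1; at 5: 3·5 + 1 = 16; next = 15
base 5: 15 = 3·5; at 6: 3·6 = 18; next = 17
base 6: 17 = 2·6 + 5; at 7: 2·7 + 5 = 19; next = 18
base 7: 18 = 2·7 + 4; at 8: 2·8 + 4 = 20; next = 19
base 8: 19 = 2·8 + 3; at 9: 2·9 + 3 = 21; next = 20
base 9: 20 = 2·9 + 2; at 10: 2·10 + 2 = 22; next = 21

20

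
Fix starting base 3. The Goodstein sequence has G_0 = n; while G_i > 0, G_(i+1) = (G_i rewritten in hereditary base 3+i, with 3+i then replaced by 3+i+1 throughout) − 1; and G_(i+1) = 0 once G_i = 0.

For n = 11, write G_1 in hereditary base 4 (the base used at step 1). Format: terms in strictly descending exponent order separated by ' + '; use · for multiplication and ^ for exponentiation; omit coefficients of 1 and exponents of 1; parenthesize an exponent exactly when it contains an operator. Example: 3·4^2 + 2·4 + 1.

4^2 + 1

base 3: 11 = 3^2 + 2; at 4: 4^2 + 2 = 18; next = 17
base 4: 17 = 4^2 + 1; at 5: 5^2 + 1 = 26; next = 25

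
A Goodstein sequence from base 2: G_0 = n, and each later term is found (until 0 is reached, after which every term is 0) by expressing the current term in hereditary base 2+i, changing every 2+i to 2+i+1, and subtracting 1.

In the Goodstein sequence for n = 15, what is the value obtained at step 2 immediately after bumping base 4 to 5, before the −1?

step 0: 15 = 2^(2 + 1) + 2^2 + 2 + 1; sub 3 for 2: 3^(3 + 1) + 3^3 + 3 + 1; = 112; G_1 = 112−1 = 111
step 1: 111 = 3^(3 + 1) + 3^3 + 3; sub 4 for 3: 4^(4 + 1) + 4^4 + 4; = 1284; G_2 = 1284−1 = 1283
step 2: 1283 = 4^(4 + 1) + 4^4 + 3; sub 5 for 4: 5^(5 + 1) + 5^5 + 3; = 18753; G_3 = 18753−1 = 18752

18753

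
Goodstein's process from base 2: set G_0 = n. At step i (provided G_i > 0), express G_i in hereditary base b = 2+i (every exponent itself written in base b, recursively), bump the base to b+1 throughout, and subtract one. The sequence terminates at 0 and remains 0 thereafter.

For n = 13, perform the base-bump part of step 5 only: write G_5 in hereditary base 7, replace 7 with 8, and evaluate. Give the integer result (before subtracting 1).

134219480

step 0: 13 = 2^(2 + 1) + 2^2 + 1; sub 3 for 2: 3^(3 + 1) + 3^3 + 1; = 109; G_1 = 109−1 = 108
step 1: 108 = 3^(3 + 1) + 3^3; sub 4 for 3: 4^(4 + 1) + 4^4; = 1280; G_2 = 1280−1 = 1279
step 2: 1279 = 4^(4 + 1) + 3·4^3 + 3·4^2 + 3·4 + 3; sub 5 for 4: 5^(5 + 1) + 3·5^3 + 3·5^2 + 3·5 + 3; = 16093; G_3 = 16093−1 = 16092
step 3: 16092 = 5^(5 + 1) + 3·5^3 + 3·5^2 + 3·5 + 2; sub 6 for 5: 6^(6 + 1) + 3·6^3 + 3·6^2 + 3·6 + 2; = 280712; G_4 = 280712−1 = 280711
step 4: 280711 = 6^(6 + 1) + 3·6^3 + 3·6^2 + 3·6 + 1; sub 7 for 6: 7^(7 + 1) + 3·7^3 + 3·7^2 + 3·7 + 1; = 5765999; G_5 = 5765999−1 = 5765998
step 5: 5765998 = 7^(7 + 1) + 3·7^3 + 3·7^2 + 3·7; sub 8 for 7: 8^(8 + 1) + 3·8^3 + 3·8^2 + 3·8; = 134219480; G_6 = 134219480−1 = 134219479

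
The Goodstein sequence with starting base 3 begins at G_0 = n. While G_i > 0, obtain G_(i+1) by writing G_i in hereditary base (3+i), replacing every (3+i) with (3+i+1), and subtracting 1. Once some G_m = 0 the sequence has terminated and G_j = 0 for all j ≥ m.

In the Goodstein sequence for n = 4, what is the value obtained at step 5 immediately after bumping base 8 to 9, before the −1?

4 —HB3→ 3 + 1 —bump→ 4 + 1 = 5 —(−1)→ 4
4 —HB4→ 4 —bump→ 5 = 5 —(−1)→ 4
4 —HB5→ 4 —bump→ 4 = 4 —(−1)→ 3
3 —HB6→ 3 —bump→ 3 = 3 —(−1)→ 2
2 —HB7→ 2 —bump→ 2 = 2 —(−1)→ 1
1 —HB8→ 1 —bump→ 1 = 1 —(−1)→ 0

1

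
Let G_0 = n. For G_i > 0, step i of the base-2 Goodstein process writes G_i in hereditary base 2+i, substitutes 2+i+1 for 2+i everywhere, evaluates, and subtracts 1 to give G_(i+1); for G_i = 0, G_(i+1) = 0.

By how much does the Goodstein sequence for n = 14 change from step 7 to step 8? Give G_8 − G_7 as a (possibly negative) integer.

G_0=14  [base 2] 2^(2 + 1) + 2^2 + 2  →[2↦3]→  3^(3 + 1) + 3^3 + 3 = 111  −1 ⇒ G_1=110
G_1=110  [base 3] 3^(3 + 1) + 3^3 + 2  →[3↦4]→  4^(4 + 1) + 4^4 + 2 = 1282  −1 ⇒ G_2=1281
G_2=1281  [base 4] 4^(4 + 1) + 4^4 + 1  →[4↦5]→  5^(5 + 1) + 5^5 + 1 = 18751  −1 ⇒ G_3=18750
G_3=18750  [base 5] 5^(5 + 1) + 5^5  →[5↦6]→  6^(6 + 1) + 6^6 = 326592  −1 ⇒ G_4=326591
G_4=326591  [base 6] 6^(6 + 1) + 5·6^5 + 5·6^4 + 5·6^3 + 5·6^2 + 5·6 + 5  →[6↦7]→  7^(7 + 1) + 5·7^5 + 5·7^4 + 5·7^3 + 5·7^2 + 5·7 + 5 = 5862841  −1 ⇒ G_5=5862840
G_5=5862840  [base 7] 7^(7 + 1) + 5·7^5 + 5·7^4 + 5·7^3 + 5·7^2 + 5·7 + 4  →[7↦8]→  8^(8 + 1) + 5·8^5 + 5·8^4 + 5·8^3 + 5·8^2 + 5·8 + 4 = 134404972  −1 ⇒ G_6=134404971
G_6=134404971  [base 8] 8^(8 + 1) + 5·8^5 + 5·8^4 + 5·8^3 + 5·8^2 + 5·8 + 3  →[8↦9]→  9^(9 + 1) + 5·9^5 + 5·9^4 + 5·9^3 + 5·9^2 + 5·9 + 3 = 3487116549  −1 ⇒ G_7=3487116548
G_7=3487116548  [base 9] 9^(9 + 1) + 5·9^5 + 5·9^4 + 5·9^3 + 5·9^2 + 5·9 + 2  →[9↦10]→  10^(10 + 1) + 5·10^5 + 5·10^4 + 5·10^3 + 5·10^2 + 5·10 + 2 = 100000555552  −1 ⇒ G_8=100000555551

96513439003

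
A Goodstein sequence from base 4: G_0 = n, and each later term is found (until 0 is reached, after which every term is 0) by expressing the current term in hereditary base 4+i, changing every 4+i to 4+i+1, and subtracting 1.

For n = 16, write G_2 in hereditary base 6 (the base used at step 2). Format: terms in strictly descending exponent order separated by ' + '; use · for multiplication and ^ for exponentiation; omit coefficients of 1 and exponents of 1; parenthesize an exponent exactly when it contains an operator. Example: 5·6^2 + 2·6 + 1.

4·6 + 3

[0] 16 ≡ 4^2 (base 4). Lift 5: 25. −1: 24.
[1] 24 ≡ 4·5 + 4 (base 5). Lift 6: 28. −1: 27.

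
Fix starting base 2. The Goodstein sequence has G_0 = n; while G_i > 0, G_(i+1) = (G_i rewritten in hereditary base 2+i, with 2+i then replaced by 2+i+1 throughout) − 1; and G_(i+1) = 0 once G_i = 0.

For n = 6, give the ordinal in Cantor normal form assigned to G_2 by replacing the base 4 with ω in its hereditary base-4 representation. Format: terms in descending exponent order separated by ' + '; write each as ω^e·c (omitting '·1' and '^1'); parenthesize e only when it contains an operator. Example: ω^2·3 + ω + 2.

[0] 6 ≡ 2^2 + 2 (base 2). Lift 3: 30. −1: 29.
[1] 29 ≡ 3^3 + 2 (base 3). Lift 4: 258. −1: 257.
[2] 257 ≡ 4^4 + 1 (base 4). Lift 5: 3126. −1: 3125.

ω^ω + 1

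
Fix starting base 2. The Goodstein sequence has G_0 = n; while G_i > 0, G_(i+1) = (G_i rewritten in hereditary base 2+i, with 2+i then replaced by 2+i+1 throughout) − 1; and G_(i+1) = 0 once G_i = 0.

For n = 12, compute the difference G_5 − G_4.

5484891

[0] 12 ≡ 2^(2 + 1) + 2^2 (base 2). Lift 3: 108. −1: 107.
[1] 107 ≡ 3^(3 + 1) + 2·3^2 + 2·3 + 2 (base 3). Lift 4: 1066. −1: 1065.
[2] 1065 ≡ 4^(4 + 1) + 2·4^2 + 2·4 + 1 (base 4). Lift 5: 15686. −1: 15685.
[3] 15685 ≡ 5^(5 + 1) + 2·5^2 + 2·5 (base 5). Lift 6: 280020. −1: 280019.
[4] 280019 ≡ 6^(6 + 1) + 2·6^2 + 6 + 5 (base 6). Lift 7: 5764911. −1: 5764910.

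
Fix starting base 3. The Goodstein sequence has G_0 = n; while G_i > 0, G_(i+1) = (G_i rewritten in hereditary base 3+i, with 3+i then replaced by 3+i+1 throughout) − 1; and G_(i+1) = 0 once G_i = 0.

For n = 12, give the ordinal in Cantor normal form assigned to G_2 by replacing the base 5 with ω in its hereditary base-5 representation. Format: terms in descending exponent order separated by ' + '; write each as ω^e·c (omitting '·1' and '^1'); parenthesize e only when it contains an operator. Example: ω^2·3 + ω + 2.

ω^2 + 2

12 —HB3→ 3^2 + 3 —bump→ 4^2 + 4 = 20 —(−1)→ 19
19 —HB4→ 4^2 + 3 —bump→ 5^2 + 3 = 28 —(−1)→ 27
27 —HB5→ 5^2 + 2 —bump→ 6^2 + 2 = 38 —(−1)→ 37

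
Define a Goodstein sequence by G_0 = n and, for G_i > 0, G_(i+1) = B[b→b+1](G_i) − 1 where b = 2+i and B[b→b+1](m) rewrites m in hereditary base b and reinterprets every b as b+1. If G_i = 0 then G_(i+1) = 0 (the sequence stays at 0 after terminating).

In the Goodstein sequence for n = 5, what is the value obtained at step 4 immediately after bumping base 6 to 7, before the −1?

1198

(0) 5|_2 = 2^2 + 1 ↦ 3^3 + 1|_3 = 28 ⇒ 27
(1) 27|_3 = 3^3 ↦ 4^4|_4 = 256 ⇒ 255
(2) 255|_4 = 3·4^3 + 3·4^2 + 3·4 + 3 ↦ 3·5^3 + 3·5^2 + 3·5 + 3|_5 = 468 ⇒ 467
(3) 467|_5 = 3·5^3 + 3·5^2 + 3·5 + 2 ↦ 3·6^3 + 3·6^2 + 3·6 + 2|_6 = 776 ⇒ 775
(4) 775|_6 = 3·6^3 + 3·6^2 + 3·6 + 1 ↦ 3·7^3 + 3·7^2 + 3·7 + 1|_7 = 1198 ⇒ 1197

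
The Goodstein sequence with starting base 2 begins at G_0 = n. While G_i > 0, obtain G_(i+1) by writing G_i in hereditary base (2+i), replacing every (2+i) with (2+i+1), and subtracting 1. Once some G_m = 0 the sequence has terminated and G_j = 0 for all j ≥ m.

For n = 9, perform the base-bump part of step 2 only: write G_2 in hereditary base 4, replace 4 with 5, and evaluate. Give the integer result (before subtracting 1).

9843

base 2: 9 = 2^(2 + 1) + 1; at 3: 3^(3 + 1) + 1 = 82; next = 81
base 3: 81 = 3^(3 + 1); at 4: 4^(4 + 1) = 1024; next = 1023
base 4: 1023 = 3·4^4 + 3·4^3 + 3·4^2 + 3·4 + 3; at 5: 3·5^5 + 3·5^3 + 3·5^2 + 3·5 + 3 = 9843; next = 9842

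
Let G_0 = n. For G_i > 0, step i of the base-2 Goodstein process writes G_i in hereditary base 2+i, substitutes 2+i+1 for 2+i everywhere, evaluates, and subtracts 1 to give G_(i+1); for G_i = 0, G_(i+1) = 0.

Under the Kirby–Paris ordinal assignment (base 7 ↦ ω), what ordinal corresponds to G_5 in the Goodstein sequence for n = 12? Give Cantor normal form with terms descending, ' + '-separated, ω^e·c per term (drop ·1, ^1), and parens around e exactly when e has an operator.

12 —HB2→ 2^(2 + 1) + 2^2 —bump→ 3^(3 + 1) + 3^3 = 108 —(−1)→ 107
107 —HB3→ 3^(3 + 1) + 2·3^2 + 2·3 + 2 —bump→ 4^(4 + 1) + 2·4^2 + 2·4 + 2 = 1066 —(−1)→ 1065
1065 —HB4→ 4^(4 + 1) + 2·4^2 + 2·4 + 1 —bump→ 5^(5 + 1) + 2·5^2 + 2·5 + 1 = 15686 —(−1)→ 15685
15685 —HB5→ 5^(5 + 1) + 2·5^2 + 2·5 —bump→ 6^(6 + 1) + 2·6^2 + 2·6 = 280020 —(−1)→ 280019
280019 —HB6→ 6^(6 + 1) + 2·6^2 + 6 + 5 —bump→ 7^(7 + 1) + 2·7^2 + 7 + 5 = 5764911 —(−1)→ 5764910

ω^(ω + 1) + ω^2·2 + ω + 4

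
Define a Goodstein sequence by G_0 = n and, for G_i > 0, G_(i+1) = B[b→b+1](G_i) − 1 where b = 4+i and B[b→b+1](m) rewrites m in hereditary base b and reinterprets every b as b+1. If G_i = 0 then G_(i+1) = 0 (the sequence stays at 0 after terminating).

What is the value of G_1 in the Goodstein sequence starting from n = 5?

5

base 4: 5 = 4 + 1; at 5: 5 + 1 = 6; next = 5
base 5: 5 = 5; at 6: 6 = 6; next = 5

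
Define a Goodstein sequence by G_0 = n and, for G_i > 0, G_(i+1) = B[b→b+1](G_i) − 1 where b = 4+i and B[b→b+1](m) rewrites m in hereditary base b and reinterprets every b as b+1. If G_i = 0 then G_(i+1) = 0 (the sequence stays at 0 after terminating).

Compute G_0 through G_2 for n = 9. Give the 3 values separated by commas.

i=0: 9 = 2·4 + 1 (b=4); 4→5: 2·5 + 1 = 11; 11−1 = 10
i=1: 10 = 2·5 (b=5); 5→6: 2·6 = 12; 12−1 = 11

9, 10, 11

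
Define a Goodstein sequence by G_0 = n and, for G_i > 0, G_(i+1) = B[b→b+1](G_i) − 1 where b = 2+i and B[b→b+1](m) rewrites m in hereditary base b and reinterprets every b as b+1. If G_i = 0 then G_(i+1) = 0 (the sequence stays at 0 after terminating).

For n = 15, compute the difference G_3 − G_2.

17469

15 —HB2→ 2^(2 + 1) + 2^2 + 2 + 1 —bump→ 3^(3 + 1) + 3^3 + 3 + 1 = 112 —(−1)→ 111
111 —HB3→ 3^(3 + 1) + 3^3 + 3 —bump→ 4^(4 + 1) + 4^4 + 4 = 1284 —(−1)→ 1283
1283 —HB4→ 4^(4 + 1) + 4^4 + 3 —bump→ 5^(5 + 1) + 5^5 + 3 = 18753 —(−1)→ 18752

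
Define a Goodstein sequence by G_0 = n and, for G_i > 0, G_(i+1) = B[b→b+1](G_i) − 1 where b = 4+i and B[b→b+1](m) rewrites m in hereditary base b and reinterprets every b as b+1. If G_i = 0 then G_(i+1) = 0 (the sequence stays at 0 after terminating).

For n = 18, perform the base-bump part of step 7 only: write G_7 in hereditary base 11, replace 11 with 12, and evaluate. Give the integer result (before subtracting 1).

74

G_0=18  [base 4] 4^2 + 2  →[4↦5]→  5^2 + 2 = 27  −1 ⇒ G_1=26
G_1=26  [base 5] 5^2 + 1  →[5↦6]→  6^2 + 1 = 37  −1 ⇒ G_2=36
G_2=36  [base 6] 6^2  →[6↦7]→  7^2 = 49  −1 ⇒ G_3=48
G_3=48  [base 7] 6·7 + 6  →[7↦8]→  6·8 + 6 = 54  −1 ⇒ G_4=53
G_4=53  [base 8] 6·8 + 5  →[8↦9]→  6·9 + 5 = 59  −1 ⇒ G_5=58
G_5=58  [base 9] 6·9 + 4  →[9↦10]→  6·10 + 4 = 64  −1 ⇒ G_6=63
G_6=63  [base 10] 6·10 + 3  →[10↦11]→  6·11 + 3 = 69  −1 ⇒ G_7=68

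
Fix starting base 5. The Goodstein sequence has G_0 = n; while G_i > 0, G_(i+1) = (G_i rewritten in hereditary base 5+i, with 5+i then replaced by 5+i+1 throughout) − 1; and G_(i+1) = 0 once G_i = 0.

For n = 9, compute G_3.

(0) 9|_5 = 5 + 4 ↦ 6 + 4|_6 = 10 ⇒ 9
(1) 9|_6 = 6 + 3 ↦ 7 + 3|_7 = 10 ⇒ 9
(2) 9|_7 = 7 + 2 ↦ 8 + 2|_8 = 10 ⇒ 9
(3) 9|_8 = 8 + 1 ↦ 9 + 1|_9 = 10 ⇒ 9

9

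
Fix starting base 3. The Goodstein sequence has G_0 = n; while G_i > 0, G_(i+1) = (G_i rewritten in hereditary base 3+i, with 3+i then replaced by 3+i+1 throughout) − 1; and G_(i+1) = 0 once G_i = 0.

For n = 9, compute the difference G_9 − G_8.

1

G_0 = 9. HB_3(9) = 3^2. Bump = 16. G_1 = 15.
G_1 = 15. HB_4(15) = 3·4 + 3. Bump = 18. G_2 = 17.
G_2 = 17. HB_5(17) = 3·5 + 2. Bump = 20. G_3 = 19.
G_3 = 19. HB_6(19) = 3·6 + 1. Bump = 22. G_4 = 21.
G_4 = 21. HB_7(21) = 3·7. Bump = 24. G_5 = 23.
G_5 = 23. HB_8(23) = 2·8 + 7. Bump = 25. G_6 = 24.
G_6 = 24. HB_9(24) = 2·9 + 6. Bump = 26. G_7 = 25.
G_7 = 25. HB_10(25) = 2·10 + 5. Bump = 27. G_8 = 26.
G_8 = 26. HB_11(26) = 2·11 + 4. Bump = 28. G_9 = 27.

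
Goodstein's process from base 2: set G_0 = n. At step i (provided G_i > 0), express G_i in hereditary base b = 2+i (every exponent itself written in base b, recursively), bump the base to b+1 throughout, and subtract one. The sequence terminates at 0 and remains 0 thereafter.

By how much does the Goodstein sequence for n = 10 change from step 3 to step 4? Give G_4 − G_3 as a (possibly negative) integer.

264310

G_0=10  [base 2] 2^(2 + 1) + 2  →[2↦3]→  3^(3 + 1) + 3 = 84  −1 ⇒ G_1=83
G_1=83  [base 3] 3^(3 + 1) + 2  →[3↦4]→  4^(4 + 1) + 2 = 1026  −1 ⇒ G_2=1025
G_2=1025  [base 4] 4^(4 + 1) + 1  →[4↦5]→  5^(5 + 1) + 1 = 15626  −1 ⇒ G_3=15625
G_3=15625  [base 5] 5^(5 + 1)  →[5↦6]→  6^(6 + 1) = 279936  −1 ⇒ G_4=279935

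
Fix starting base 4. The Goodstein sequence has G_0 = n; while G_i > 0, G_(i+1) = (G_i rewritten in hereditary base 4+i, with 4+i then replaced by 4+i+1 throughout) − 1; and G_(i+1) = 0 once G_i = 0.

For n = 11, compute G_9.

11 —HB4→ 2·4 + 3 —bump→ 2·5 + 3 = 13 —(−1)→ 12
12 —HB5→ 2·5 + 2 —bump→ 2·6 + 2 = 14 —(−1)→ 13
13 —HB6→ 2·6 + 1 —bump→ 2·7 + 1 = 15 —(−1)→ 14
14 —HB7→ 2·7 —bump→ 2·8 = 16 —(−1)→ 15
15 —HB8→ 8 + 7 —bump→ 9 + 7 = 16 —(−1)→ 15
15 —HB9→ 9 + 6 —bump→ 10 + 6 = 16 —(−1)→ 15
15 —HB10→ 10 + 5 —bump→ 11 + 5 = 16 —(−1)→ 15
15 —HB11→ 11 + 4 —bump→ 12 + 4 = 16 —(−1)→ 15
15 —HB12→ 12 + 3 —bump→ 13 + 3 = 16 —(−1)→ 15

15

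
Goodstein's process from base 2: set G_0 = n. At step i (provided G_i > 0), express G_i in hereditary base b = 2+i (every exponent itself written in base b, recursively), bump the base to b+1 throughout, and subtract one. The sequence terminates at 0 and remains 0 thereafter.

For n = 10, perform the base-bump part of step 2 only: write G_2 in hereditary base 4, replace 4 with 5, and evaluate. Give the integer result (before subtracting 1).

10 —HB2→ 2^(2 + 1) + 2 —bump→ 3^(3 + 1) + 3 = 84 —(−1)→ 83
83 —HB3→ 3^(3 + 1) + 2 —bump→ 4^(4 + 1) + 2 = 1026 —(−1)→ 1025
1025 —HB4→ 4^(4 + 1) + 1 —bump→ 5^(5 + 1) + 1 = 15626 —(−1)→ 15625

15626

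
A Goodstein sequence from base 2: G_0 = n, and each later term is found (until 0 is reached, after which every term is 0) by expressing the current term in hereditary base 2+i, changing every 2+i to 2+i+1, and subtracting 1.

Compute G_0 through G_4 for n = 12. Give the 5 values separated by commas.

base 2: 12 = 2^(2 + 1) + 2^2; at 3: 3^(3 + 1) + 3^3 = 108; next = 107
base 3: 107 = 3^(3 + 1) + 2·3^2 + 2·3 + 2; at 4: 4^(4 + 1) + 2·4^2 + 2·4 + 2 = 1066; next = 1065
base 4: 1065 = 4^(4 + 1) + 2·4^2 + 2·4 + 1; at 5: 5^(5 + 1) + 2·5^2 + 2·5 + 1 = 15686; next = 15685
base 5: 15685 = 5^(5 + 1) + 2·5^2 + 2·5; at 6: 6^(6 + 1) + 2·6^2 + 2·6 = 280020; next = 280019

12, 107, 1065, 15685, 280019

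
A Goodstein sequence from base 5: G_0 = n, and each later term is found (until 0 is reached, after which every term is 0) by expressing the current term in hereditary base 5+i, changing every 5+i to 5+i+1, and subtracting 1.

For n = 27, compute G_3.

G_0=27  [base 5] 5^2 + 2  →[5↦6]→  6^2 + 2 = 38  −1 ⇒ G_1=37
G_1=37  [base 6] 6^2 + 1  →[6↦7]→  7^2 + 1 = 50  −1 ⇒ G_2=49
G_2=49  [base 7] 7^2  →[7↦8]→  8^2 = 64  −1 ⇒ G_3=63
G_3=63  [base 8] 7·8 + 7  →[8↦9]→  7·9 + 7 = 70  −1 ⇒ G_4=69

63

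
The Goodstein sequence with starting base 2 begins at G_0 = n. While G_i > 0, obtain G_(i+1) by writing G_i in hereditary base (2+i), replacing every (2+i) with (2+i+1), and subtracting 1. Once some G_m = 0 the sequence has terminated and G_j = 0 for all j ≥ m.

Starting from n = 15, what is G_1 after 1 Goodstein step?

111

base 2: 15 = 2^(2 + 1) + 2^2 + 2 + 1; at 3: 3^(3 + 1) + 3^3 + 3 + 1 = 112; next = 111
base 3: 111 = 3^(3 + 1) + 3^3 + 3; at 4: 4^(4 + 1) + 4^4 + 4 = 1284; next = 1283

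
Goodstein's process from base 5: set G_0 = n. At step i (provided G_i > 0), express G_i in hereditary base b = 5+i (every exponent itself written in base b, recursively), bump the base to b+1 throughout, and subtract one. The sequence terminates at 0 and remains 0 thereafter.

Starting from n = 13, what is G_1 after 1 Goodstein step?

13 —HB5→ 2·5 + 3 —bump→ 2·6 + 3 = 15 —(−1)→ 14
14 —HB6→ 2·6 + 2 —bump→ 2·7 + 2 = 16 —(−1)→ 15

14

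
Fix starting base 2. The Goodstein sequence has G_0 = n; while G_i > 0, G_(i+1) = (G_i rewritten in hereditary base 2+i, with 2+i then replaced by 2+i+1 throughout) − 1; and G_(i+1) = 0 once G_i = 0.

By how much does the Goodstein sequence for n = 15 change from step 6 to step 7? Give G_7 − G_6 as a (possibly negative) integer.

base 2: 15 = 2^(2 + 1) + 2^2 + 2 + 1; at 3: 3^(3 + 1) + 3^3 + 3 + 1 = 112; next = 111
base 3: 111 = 3^(3 + 1) + 3^3 + 3; at 4: 4^(4 + 1) + 4^4 + 4 = 1284; next = 1283
base 4: 1283 = 4^(4 + 1) + 4^4 + 3; at 5: 5^(5 + 1) + 5^5 + 3 = 18753; next = 18752
base 5: 18752 = 5^(5 + 1) + 5^5 + 2; at 6: 6^(6 + 1) + 6^6 + 2 = 326594; next = 326593
base 6: 326593 = 6^(6 + 1) + 6^6 + 1; at 7: 7^(7 + 1) + 7^7 + 1 = 6588345; next = 6588344
base 7: 6588344 = 7^(7 + 1) + 7^7; at 8: 8^(8 + 1) + 8^8 = 150994944; next = 150994943
base 8: 150994943 = 8^(8 + 1) + 7·8^7 + 7·8^6 + 7·8^5 + 7·8^4 + 7·8^3 + 7·8^2 + 7·8 + 7; at 9: 9^(9 + 1) + 7·9^7 + 7·9^6 + 7·9^5 + 7·9^4 + 7·9^3 + 7·9^2 + 7·9 + 7 = 3524450281; next = 3524450280

3373455337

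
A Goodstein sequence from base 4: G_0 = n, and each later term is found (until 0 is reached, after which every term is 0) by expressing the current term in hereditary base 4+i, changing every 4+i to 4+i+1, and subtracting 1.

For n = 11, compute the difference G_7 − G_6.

0

base 4: 11 = 2·4 + 3; at 5: 2·5 + 3 = 13; next = 12
base 5: 12 = 2·5 + 2; at 6: 2·6 + 2 = 14; next = 13
base 6: 13 = 2·6 + 1; at 7: 2·7 + 1 = 15; next = 14
base 7: 14 = 2·7; at 8: 2·8 = 16; next = 15
base 8: 15 = 8 + 7; at 9: 9 + 7 = 16; next = 15
base 9: 15 = 9 + 6; at 10: 10 + 6 = 16; next = 15
base 10: 15 = 10 + 5; at 11: 11 + 5 = 16; next = 15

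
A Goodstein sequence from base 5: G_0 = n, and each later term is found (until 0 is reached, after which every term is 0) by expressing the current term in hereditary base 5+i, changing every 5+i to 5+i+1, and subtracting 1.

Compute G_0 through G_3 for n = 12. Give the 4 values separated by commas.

G_0 = 12. HB_5(12) = 2·5 + 2. Bump = 14. G_1 = 13.
G_1 = 13. HB_6(13) = 2·6 + 1. Bump = 15. G_2 = 14.
G_2 = 14. HB_7(14) = 2·7. Bump = 16. G_3 = 15.

12, 13, 14, 15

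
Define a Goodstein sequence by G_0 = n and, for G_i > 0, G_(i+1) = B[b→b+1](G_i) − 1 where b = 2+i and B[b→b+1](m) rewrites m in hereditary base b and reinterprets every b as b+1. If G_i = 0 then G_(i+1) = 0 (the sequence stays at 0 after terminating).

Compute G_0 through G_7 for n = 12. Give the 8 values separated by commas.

12, 107, 1065, 15685, 280019, 5764910, 134217867, 3486784574

G_0 = 12. HB_2(12) = 2^(2 + 1) + 2^2. Bump = 108. G_1 = 107.
G_1 = 107. HB_3(107) = 3^(3 + 1) + 2·3^2 + 2·3 + 2. Bump = 1066. G_2 = 1065.
G_2 = 1065. HB_4(1065) = 4^(4 + 1) + 2·4^2 + 2·4 + 1. Bump = 15686. G_3 = 15685.
G_3 = 15685. HB_5(15685) = 5^(5 + 1) + 2·5^2 + 2·5. Bump = 280020. G_4 = 280019.
G_4 = 280019. HB_6(280019) = 6^(6 + 1) + 2·6^2 + 6 + 5. Bump = 5764911. G_5 = 5764910.
G_5 = 5764910. HB_7(5764910) = 7^(7 + 1) + 2·7^2 + 7 + 4. Bump = 134217868. G_6 = 134217867.
G_6 = 134217867. HB_8(134217867) = 8^(8 + 1) + 2·8^2 + 8 + 3. Bump = 3486784575. G_7 = 3486784574.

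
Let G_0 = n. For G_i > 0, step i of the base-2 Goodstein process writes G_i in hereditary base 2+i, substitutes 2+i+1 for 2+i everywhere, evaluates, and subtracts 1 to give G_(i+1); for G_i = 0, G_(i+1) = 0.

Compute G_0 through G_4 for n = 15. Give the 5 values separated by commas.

G_0=15  [base 2] 2^(2 + 1) + 2^2 + 2 + 1  →[2↦3]→  3^(3 + 1) + 3^3 + 3 + 1 = 112  −1 ⇒ G_1=111
G_1=111  [base 3] 3^(3 + 1) + 3^3 + 3  →[3↦4]→  4^(4 + 1) + 4^4 + 4 = 1284  −1 ⇒ G_2=1283
G_2=1283  [base 4] 4^(4 + 1) + 4^4 + 3  →[4↦5]→  5^(5 + 1) + 5^5 + 3 = 18753  −1 ⇒ G_3=18752
G_3=18752  [base 5] 5^(5 + 1) + 5^5 + 2  →[5↦6]→  6^(6 + 1) + 6^6 + 2 = 326594  −1 ⇒ G_4=326593

15, 111, 1283, 18752, 326593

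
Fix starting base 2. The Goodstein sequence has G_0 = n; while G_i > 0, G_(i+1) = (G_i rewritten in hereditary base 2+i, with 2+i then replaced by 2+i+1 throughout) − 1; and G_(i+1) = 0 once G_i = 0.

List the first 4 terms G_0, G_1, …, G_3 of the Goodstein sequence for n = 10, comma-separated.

10, 83, 1025, 15625

base 2: 10 = 2^(2 + 1) + 2; at 3: 3^(3 + 1) + 3 = 84; next = 83
base 3: 83 = 3^(3 + 1) + 2; at 4: 4^(4 + 1) + 2 = 1026; next = 1025
base 4: 1025 = 4^(4 + 1) + 1; at 5: 5^(5 + 1) + 1 = 15626; next = 15625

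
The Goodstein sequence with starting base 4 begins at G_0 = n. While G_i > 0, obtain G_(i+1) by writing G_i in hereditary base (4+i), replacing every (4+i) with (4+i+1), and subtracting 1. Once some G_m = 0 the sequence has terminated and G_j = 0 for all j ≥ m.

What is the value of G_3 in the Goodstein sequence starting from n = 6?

G_0 = 6. HB_4(6) = 4 + 2. Bump = 7. G_1 = 6.
G_1 = 6. HB_5(6) = 5 + 1. Bump = 7. G_2 = 6.
G_2 = 6. HB_6(6) = 6. Bump = 7. G_3 = 6.
G_3 = 6. HB_7(6) = 6. Bump = 6. G_4 = 5.

6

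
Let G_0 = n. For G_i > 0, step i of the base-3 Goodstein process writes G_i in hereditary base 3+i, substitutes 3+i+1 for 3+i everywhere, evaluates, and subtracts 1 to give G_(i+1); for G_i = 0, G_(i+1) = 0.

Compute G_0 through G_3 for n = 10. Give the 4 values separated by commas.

G_0 = 10. HB_3(10) = 3^2 + 1. Bump = 17. G_1 = 16.
G_1 = 16. HB_4(16) = 4^2. Bump = 25. G_2 = 24.
G_2 = 24. HB_5(24) = 4·5 + 4. Bump = 28. G_3 = 27.

10, 16, 24, 27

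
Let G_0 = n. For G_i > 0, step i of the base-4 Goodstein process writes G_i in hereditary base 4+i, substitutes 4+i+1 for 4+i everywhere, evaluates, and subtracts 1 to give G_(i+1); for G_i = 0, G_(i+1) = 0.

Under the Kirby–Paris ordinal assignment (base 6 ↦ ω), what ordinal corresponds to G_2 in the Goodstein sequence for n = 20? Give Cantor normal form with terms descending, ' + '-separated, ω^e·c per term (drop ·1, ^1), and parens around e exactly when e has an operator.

ω^2 + 3

20 —HB4→ 4^2 + 4 —bump→ 5^2 + 5 = 30 —(−1)→ 29
29 —HB5→ 5^2 + 4 —bump→ 6^2 + 4 = 40 —(−1)→ 39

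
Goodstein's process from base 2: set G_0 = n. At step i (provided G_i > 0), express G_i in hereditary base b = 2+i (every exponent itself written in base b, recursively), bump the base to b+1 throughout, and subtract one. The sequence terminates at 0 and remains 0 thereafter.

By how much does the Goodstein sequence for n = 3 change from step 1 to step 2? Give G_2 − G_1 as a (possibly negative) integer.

0

base 2: 3 = 2 + 1; at 3: 3 + 1 = 4; next = 3
base 3: 3 = 3; at 4: 4 = 4; next = 3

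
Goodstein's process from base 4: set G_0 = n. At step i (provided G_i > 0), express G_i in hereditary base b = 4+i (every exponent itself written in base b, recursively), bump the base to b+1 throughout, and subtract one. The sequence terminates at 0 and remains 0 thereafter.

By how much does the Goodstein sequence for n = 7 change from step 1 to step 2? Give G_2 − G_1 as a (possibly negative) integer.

step 0: 7 = 4 + 3; sub 5 for 4: 5 + 3; = 8; G_1 = 8−1 = 7
step 1: 7 = 5 + 2; sub 6 for 5: 6 + 2; = 8; G_2 = 8−1 = 7

0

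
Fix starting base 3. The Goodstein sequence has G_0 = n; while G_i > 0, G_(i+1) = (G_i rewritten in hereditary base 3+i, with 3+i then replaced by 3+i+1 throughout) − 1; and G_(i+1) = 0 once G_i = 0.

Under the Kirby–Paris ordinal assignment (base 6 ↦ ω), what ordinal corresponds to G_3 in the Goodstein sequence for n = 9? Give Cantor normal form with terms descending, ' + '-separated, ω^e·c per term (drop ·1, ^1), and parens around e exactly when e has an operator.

i=0: 9 = 3^2 (b=3); 3→4: 4^2 = 16; 16−1 = 15
i=1: 15 = 3·4 + 3 (b=4); 4→5: 3·5 + 3 = 18; 18−1 = 17
i=2: 17 = 3·5 + 2 (b=5); 5→6: 3·6 + 2 = 20; 20−1 = 19
i=3: 19 = 3·6 + 1 (b=6); 6→7: 3·7 + 1 = 22; 22−1 = 21

ω·3 + 1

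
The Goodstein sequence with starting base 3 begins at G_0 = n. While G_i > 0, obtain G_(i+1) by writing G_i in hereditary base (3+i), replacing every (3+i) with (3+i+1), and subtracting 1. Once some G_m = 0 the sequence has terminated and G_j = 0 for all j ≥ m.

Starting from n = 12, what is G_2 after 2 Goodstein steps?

27

i=0: 12 = 3^2 + 3 (b=3); 3→4: 4^2 + 4 = 20; 20−1 = 19
i=1: 19 = 4^2 + 3 (b=4); 4→5: 5^2 + 3 = 28; 28−1 = 27
i=2: 27 = 5^2 + 2 (b=5); 5→6: 6^2 + 2 = 38; 38−1 = 37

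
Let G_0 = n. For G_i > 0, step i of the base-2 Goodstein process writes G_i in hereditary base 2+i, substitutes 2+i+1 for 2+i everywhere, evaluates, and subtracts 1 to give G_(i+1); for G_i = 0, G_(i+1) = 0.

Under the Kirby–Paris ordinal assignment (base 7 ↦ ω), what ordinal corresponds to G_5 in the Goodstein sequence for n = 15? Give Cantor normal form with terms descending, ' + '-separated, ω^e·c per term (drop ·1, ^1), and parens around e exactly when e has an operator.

G_0 = 15. HB_2(15) = 2^(2 + 1) + 2^2 + 2 + 1. Bump = 112. G_1 = 111.
G_1 = 111. HB_3(111) = 3^(3 + 1) + 3^3 + 3. Bump = 1284. G_2 = 1283.
G_2 = 1283. HB_4(1283) = 4^(4 + 1) + 4^4 + 3. Bump = 18753. G_3 = 18752.
G_3 = 18752. HB_5(18752) = 5^(5 + 1) + 5^5 + 2. Bump = 326594. G_4 = 326593.
G_4 = 326593. HB_6(326593) = 6^(6 + 1) + 6^6 + 1. Bump = 6588345. G_5 = 6588344.
G_5 = 6588344. HB_7(6588344) = 7^(7 + 1) + 7^7. Bump = 150994944. G_6 = 150994943.

ω^(ω + 1) + ω^ω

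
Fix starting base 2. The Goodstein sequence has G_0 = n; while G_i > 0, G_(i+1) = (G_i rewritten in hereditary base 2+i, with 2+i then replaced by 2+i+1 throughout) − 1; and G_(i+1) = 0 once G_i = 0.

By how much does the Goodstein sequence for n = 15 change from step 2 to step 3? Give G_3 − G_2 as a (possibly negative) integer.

i=0: 15 = 2^(2 + 1) + 2^2 + 2 + 1 (b=2); 2→3: 3^(3 + 1) + 3^3 + 3 + 1 = 112; 112−1 = 111
i=1: 111 = 3^(3 + 1) + 3^3 + 3 (b=3); 3→4: 4^(4 + 1) + 4^4 + 4 = 1284; 1284−1 = 1283
i=2: 1283 = 4^(4 + 1) + 4^4 + 3 (b=4); 4→5: 5^(5 + 1) + 5^5 + 3 = 18753; 18753−1 = 18752

17469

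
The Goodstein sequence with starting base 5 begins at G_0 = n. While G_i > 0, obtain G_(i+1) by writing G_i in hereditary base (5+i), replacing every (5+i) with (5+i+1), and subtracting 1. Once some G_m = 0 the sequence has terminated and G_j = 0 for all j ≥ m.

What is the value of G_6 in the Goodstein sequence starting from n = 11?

13

[0] 11 ≡ 2·5 + 1 (base 5). Lift 6: 13. −1: 12.
[1] 12 ≡ 2·6 (base 6). Lift 7: 14. −1: 13.
[2] 13 ≡ 7 + 6 (base 7). Lift 8: 14. −1: 13.
[3] 13 ≡ 8 + 5 (base 8). Lift 9: 14. −1: 13.
[4] 13 ≡ 9 + 4 (base 9). Lift 10: 14. −1: 13.
[5] 13 ≡ 10 + 3 (base 10). Lift 11: 14. −1: 13.
[6] 13 ≡ 11 + 2 (base 11). Lift 12: 14. −1: 13.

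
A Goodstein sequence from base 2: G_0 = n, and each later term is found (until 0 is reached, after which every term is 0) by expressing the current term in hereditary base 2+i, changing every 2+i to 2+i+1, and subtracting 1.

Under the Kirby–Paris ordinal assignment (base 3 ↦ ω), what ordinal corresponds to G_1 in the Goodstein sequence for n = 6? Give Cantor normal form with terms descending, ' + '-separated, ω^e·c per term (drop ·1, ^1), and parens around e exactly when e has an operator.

i=0: 6 = 2^2 + 2 (b=2); 2→3: 3^3 + 3 = 30; 30−1 = 29
i=1: 29 = 3^3 + 2 (b=3); 3→4: 4^4 + 2 = 258; 258−1 = 257

ω^ω + 2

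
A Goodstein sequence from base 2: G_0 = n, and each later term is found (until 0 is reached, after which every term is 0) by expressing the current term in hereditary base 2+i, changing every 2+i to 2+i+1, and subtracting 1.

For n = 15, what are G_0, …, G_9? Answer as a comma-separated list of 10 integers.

step 0: 15 = 2^(2 + 1) + 2^2 + 2 + 1; sub 3 for 2: 3^(3 + 1) + 3^3 + 3 + 1; = 112; G_1 = 112−1 = 111
step 1: 111 = 3^(3 + 1) + 3^3 + 3; sub 4 for 3: 4^(4 + 1) + 4^4 + 4; = 1284; G_2 = 1284−1 = 1283
step 2: 1283 = 4^(4 + 1) + 4^4 + 3; sub 5 for 4: 5^(5 + 1) + 5^5 + 3; = 18753; G_3 = 18753−1 = 18752
step 3: 18752 = 5^(5 + 1) + 5^5 + 2; sub 6 for 5: 6^(6 + 1) + 6^6 + 2; = 326594; G_4 = 326594−1 = 326593
step 4: 326593 = 6^(6 + 1) + 6^6 + 1; sub 7 for 6: 7^(7 + 1) + 7^7 + 1; = 6588345; G_5 = 6588345−1 = 6588344
step 5: 6588344 = 7^(7 + 1) + 7^7; sub 8 for 7: 8^(8 + 1) + 8^8; = 150994944; G_6 = 150994944−1 = 150994943
step 6: 150994943 = 8^(8 + 1) + 7·8^7 + 7·8^6 + 7·8^5 + 7·8^4 + 7·8^3 + 7·8^2 + 7·8 + 7; sub 9 for 8: 9^(9 + 1) + 7·9^7 + 7·9^6 + 7·9^5 + 7·9^4 + 7·9^3 + 7·9^2 + 7·9 + 7; = 3524450281; G_7 = 3524450281−1 = 3524450280
step 7: 3524450280 = 9^(9 + 1) + 7·9^7 + 7·9^6 + 7·9^5 + 7·9^4 + 7·9^3 + 7·9^2 + 7·9 + 6; sub 10 for 9: 10^(10 + 1) + 7·10^7 + 7·10^6 + 7·10^5 + 7·10^4 + 7·10^3 + 7·10^2 + 7·10 + 6; = 100077777776; G_8 = 100077777776−1 = 100077777775
step 8: 100077777775 = 10^(10 + 1) + 7·10^7 + 7·10^6 + 7·10^5 + 7·10^4 + 7·10^3 + 7·10^2 + 7·10 + 5; sub 11 for 10: 11^(11 + 1) + 7·11^7 + 7·11^6 + 7·11^5 + 7·11^4 + 7·11^3 + 7·11^2 + 7·11 + 5; = 3138578427935; G_9 = 3138578427935−1 = 3138578427934

15, 111, 1283, 18752, 326593, 6588344, 150994943, 3524450280, 100077777775, 3138578427934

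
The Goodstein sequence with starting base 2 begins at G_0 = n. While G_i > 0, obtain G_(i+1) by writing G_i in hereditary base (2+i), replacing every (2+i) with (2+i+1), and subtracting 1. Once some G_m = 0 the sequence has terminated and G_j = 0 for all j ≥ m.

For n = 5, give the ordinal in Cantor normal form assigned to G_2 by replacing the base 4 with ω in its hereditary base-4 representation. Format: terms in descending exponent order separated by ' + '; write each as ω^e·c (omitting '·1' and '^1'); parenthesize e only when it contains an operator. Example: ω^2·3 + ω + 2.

i=0: 5 = 2^2 + 1 (b=2); 2→3: 3^3 + 1 = 28; 28−1 = 27
i=1: 27 = 3^3 (b=3); 3→4: 4^4 = 256; 256−1 = 255
i=2: 255 = 3·4^3 + 3·4^2 + 3·4 + 3 (b=4); 4→5: 3·5^3 + 3·5^2 + 3·5 + 3 = 468; 468−1 = 467

ω^3·3 + ω^2·3 + ω·3 + 3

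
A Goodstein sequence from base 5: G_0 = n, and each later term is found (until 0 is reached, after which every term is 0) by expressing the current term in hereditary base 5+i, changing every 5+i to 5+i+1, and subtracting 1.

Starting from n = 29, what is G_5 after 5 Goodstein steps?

[0] 29 ≡ 5^2 + 4 (base 5). Lift 6: 40. −1: 39.
[1] 39 ≡ 6^2 + 3 (base 6). Lift 7: 52. −1: 51.
[2] 51 ≡ 7^2 + 2 (base 7). Lift 8: 66. −1: 65.
[3] 65 ≡ 8^2 + 1 (base 8). Lift 9: 82. −1: 81.
[4] 81 ≡ 9^2 (base 9). Lift 10: 100. −1: 99.
[5] 99 ≡ 9·10 + 9 (base 10). Lift 11: 108. −1: 107.

99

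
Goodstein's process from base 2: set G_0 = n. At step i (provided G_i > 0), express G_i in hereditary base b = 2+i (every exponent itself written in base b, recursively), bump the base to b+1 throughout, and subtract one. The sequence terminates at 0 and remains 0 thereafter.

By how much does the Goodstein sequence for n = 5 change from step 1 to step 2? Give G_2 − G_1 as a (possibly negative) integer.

228

i=0: 5 = 2^2 + 1 (b=2); 2→3: 3^3 + 1 = 28; 28−1 = 27
i=1: 27 = 3^3 (b=3); 3→4: 4^4 = 256; 256−1 = 255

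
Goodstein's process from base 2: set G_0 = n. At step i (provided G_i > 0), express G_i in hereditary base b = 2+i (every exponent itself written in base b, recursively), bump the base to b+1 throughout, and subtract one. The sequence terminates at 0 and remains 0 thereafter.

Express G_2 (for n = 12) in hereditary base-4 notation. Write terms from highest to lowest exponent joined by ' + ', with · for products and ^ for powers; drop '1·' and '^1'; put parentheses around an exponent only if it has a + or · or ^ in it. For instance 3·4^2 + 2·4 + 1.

[0] 12 ≡ 2^(2 + 1) + 2^2 (base 2). Lift 3: 108. −1: 107.
[1] 107 ≡ 3^(3 + 1) + 2·3^2 + 2·3 + 2 (base 3). Lift 4: 1066. −1: 1065.
[2] 1065 ≡ 4^(4 + 1) + 2·4^2 + 2·4 + 1 (base 4). Lift 5: 15686. −1: 15685.

4^(4 + 1) + 2·4^2 + 2·4 + 1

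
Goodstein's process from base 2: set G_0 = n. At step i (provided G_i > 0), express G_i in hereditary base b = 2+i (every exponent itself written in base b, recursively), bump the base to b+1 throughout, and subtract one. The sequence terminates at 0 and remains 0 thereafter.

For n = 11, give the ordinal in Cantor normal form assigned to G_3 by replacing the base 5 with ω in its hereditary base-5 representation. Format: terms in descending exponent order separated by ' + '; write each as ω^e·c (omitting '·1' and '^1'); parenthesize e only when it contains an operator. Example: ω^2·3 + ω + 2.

ω^(ω + 1) + 2

i=0: 11 = 2^(2 + 1) + 2 + 1 (b=2); 2→3: 3^(3 + 1) + 3 + 1 = 85; 85−1 = 84
i=1: 84 = 3^(3 + 1) + 3 (b=3); 3→4: 4^(4 + 1) + 4 = 1028; 1028−1 = 1027
i=2: 1027 = 4^(4 + 1) + 3 (b=4); 4→5: 5^(5 + 1) + 3 = 15628; 15628−1 = 15627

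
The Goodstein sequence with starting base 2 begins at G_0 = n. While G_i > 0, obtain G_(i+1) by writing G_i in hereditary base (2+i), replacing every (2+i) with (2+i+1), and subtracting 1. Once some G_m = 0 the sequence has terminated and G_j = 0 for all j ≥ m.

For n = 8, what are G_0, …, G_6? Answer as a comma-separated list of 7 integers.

G_0=8  [base 2] 2^(2 + 1)  →[2↦3]→  3^(3 + 1) = 81  −1 ⇒ G_1=80
G_1=80  [base 3] 2·3^3 + 2·3^2 + 2·3 + 2  →[3↦4]→  2·4^4 + 2·4^2 + 2·4 + 2 = 554  −1 ⇒ G_2=553
G_2=553  [base 4] 2·4^4 + 2·4^2 + 2·4 + 1  →[4↦5]→  2·5^5 + 2·5^2 + 2·5 + 1 = 6311  −1 ⇒ G_3=6310
G_3=6310  [base 5] 2·5^5 + 2·5^2 + 2·5  →[5↦6]→  2·6^6 + 2·6^2 + 2·6 = 93396  −1 ⇒ G_4=93395
G_4=93395  [base 6] 2·6^6 + 2·6^2 + 6 + 5  →[6↦7]→  2·7^7 + 2·7^2 + 7 + 5 = 1647196  −1 ⇒ G_5=1647195
G_5=1647195  [base 7] 2·7^7 + 2·7^2 + 7 + 4  →[7↦8]→  2·8^8 + 2·8^2 + 8 + 4 = 33554572  −1 ⇒ G_6=33554571

8, 80, 553, 6310, 93395, 1647195, 33554571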